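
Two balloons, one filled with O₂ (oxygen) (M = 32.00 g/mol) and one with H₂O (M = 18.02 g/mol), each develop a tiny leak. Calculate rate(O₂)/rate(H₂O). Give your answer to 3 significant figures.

From Graham's law, rate_O₂/rate_H₂O = √(M_H₂O/M_O₂) = √(18.02/32.00) = √0.5631 = 0.750.

0.750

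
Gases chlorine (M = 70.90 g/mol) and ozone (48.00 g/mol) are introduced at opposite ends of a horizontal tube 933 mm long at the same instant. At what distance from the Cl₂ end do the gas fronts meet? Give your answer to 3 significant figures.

In equal time, each gas travels a distance ∝ its rate ∝ 1/√M, so d_Cl₂/d_O₃ = √(M_O₃/M_Cl₂) = √(48.00/70.90) = 0.8228.
With d_Cl₂ + d_O₃ = 933 mm, d_O₃ = 933/(1 + 0.8228) = 511.8 mm.
d_Cl₂ = 933 − 511.8 = 421 mm.

421 mm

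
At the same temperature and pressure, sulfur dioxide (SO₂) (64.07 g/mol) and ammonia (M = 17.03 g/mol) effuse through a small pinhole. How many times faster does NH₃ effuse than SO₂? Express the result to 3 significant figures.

1.94

From Graham's law, rate_NH₃/rate_SO₂ = √(M_SO₂/M_NH₃) = √(64.07/17.03) = √3.762 = 1.94.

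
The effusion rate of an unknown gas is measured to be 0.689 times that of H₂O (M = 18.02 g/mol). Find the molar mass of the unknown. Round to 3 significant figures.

38.0 g/mol

Using Graham's law: rate_X/rate_H₂O = √(M_H₂O/M_X).
0.689 = √(18.02/M_X)
M_X = 18.02 / 0.689² = 18.02 / 0.4747 = 38.0 g/mol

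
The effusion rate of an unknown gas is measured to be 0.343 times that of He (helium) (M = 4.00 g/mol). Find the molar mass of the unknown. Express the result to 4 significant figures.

From Graham's law, rate_X/rate_He = √(M_He/M_X).
0.343 = √(4.00/M_X)
M_X = 4.00 / 0.343² = 4.00 / 0.1176 = 34.00 g/mol

34.00 g/mol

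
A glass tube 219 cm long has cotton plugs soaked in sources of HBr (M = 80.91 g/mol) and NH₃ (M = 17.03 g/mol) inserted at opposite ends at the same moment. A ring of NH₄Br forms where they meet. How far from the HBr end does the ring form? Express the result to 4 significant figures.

Distances travelled in equal time are proportional to diffusion rates, so d_HBr/d_NH₃ = √(M_NH₃/M_HBr) = √(17.03/80.91) = 0.4588.
With d_HBr + d_NH₃ = 219 cm, d_NH₃ = 219/(1 + 0.4588) = 150.1 cm.
d_HBr = 219 − 150.1 = 68.87 cm.

68.87 cm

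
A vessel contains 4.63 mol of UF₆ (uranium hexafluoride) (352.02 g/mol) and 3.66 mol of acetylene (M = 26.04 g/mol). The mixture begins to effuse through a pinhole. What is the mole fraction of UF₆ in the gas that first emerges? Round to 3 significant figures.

Each component's effusion rate ∝ (its partial pressure)·(1/√M) ∝ n_i/√M_i.
x_UF₆(eff) = (n_UF₆/√M_UF₆) / (n_UF₆/√M_UF₆ + n_C₂H₂/√M_C₂H₂)
= (4.63/√352.02) / (4.63/√352.02 + 3.66/√26.04) = 0.2468/(0.2468 + 0.7172) = 0.256.

0.256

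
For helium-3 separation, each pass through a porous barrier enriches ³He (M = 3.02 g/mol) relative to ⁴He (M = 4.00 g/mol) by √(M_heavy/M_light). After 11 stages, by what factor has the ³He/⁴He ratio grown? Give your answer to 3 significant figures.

Each stage multiplies the ratio by α = √(4.00/3.02), so after 11 stages the overall factor is α^11 = (4.00/3.02)^(11/2).
= 1.32450^(11/2) = 4.69.

4.69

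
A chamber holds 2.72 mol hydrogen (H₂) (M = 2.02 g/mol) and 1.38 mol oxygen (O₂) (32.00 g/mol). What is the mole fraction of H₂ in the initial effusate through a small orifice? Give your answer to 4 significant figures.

Rate_i ∝ x_i/√M_i (Graham's law weighted by mole fraction), so the effusate composition follows n_i/√M_i.
So x_H₂ in the escaping gas = (n_H₂/√M_H₂) / Σ(n_i/√M_i)
= (2.72/√2.02) / (2.72/√2.02 + 1.38/√32.00) = 1.914/(1.914 + 0.2440) = 0.8869.

0.8869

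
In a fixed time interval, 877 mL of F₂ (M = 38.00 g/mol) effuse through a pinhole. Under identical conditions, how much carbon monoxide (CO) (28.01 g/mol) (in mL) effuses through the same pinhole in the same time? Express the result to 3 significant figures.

Using Graham's law: rate_CO/rate_F₂ = √(M_F₂/M_CO) = √(38.00/28.01) = √1.357 = 1.165.
So the volume for CO is 877 × 1.165 = 1020 mL.

1020 mL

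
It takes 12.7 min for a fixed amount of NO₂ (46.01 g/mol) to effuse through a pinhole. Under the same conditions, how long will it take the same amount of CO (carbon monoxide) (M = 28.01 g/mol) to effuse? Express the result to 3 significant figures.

9.91 min

From Graham's law, t_CO/t_NO₂ = √(M_CO/M_NO₂) = √(28.01/46.01) = √0.6088 = 0.7802.
So the time for CO is 12.7 × 0.7802 = 9.91 min.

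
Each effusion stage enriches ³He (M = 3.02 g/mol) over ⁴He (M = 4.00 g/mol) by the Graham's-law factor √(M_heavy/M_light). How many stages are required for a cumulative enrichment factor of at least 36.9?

Single-stage factor α = √(4.00/3.02), so ln α = ½ ln(1.32450) = 0.1405.
Need α^N ≥ 36.9 ⇒ N ≥ ln(36.9) / ln α = 3.608 / 0.1405 = 25.68.
Minimum whole number of stages: N = 26.

26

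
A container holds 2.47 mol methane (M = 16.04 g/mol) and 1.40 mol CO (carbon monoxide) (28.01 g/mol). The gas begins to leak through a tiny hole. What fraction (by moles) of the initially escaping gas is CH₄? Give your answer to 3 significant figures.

0.700

Each component's effusion rate ∝ (its partial pressure)·(1/√M) ∝ n_i/√M_i.
Mole fraction of CH₄ in the effusate = (n_CH₄/√M_CH₄) / (n_CH₄/√M_CH₄ + n_CO/√M_CO)
= (2.47/√16.04) / (2.47/√16.04 + 1.40/√28.01) = 0.6167/(0.6167 + 0.2645) = 0.700.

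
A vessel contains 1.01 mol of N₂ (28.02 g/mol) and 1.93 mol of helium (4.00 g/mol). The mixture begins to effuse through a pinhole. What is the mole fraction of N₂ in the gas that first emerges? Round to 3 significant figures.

0.165

Each component's effusion rate ∝ (its partial pressure)·(1/√M) ∝ n_i/√M_i.
Mole fraction of N₂ in the effusate = (n_N₂/√M_N₂) / (n_N₂/√M_N₂ + n_He/√M_He)
= (1.01/√28.02) / (1.01/√28.02 + 1.93/√4.00) = 0.1908/(0.1908 + 0.9650) = 0.165.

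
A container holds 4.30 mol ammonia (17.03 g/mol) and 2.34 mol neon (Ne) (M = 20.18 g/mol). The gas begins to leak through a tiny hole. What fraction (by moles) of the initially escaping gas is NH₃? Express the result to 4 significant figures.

0.6667

Each component's effusion rate ∝ (its partial pressure)·(1/√M) ∝ n_i/√M_i.
Mole fraction of NH₃ in the effusate = (n_NH₃/√M_NH₃) / (n_NH₃/√M_NH₃ + n_Ne/√M_Ne)
= (4.30/√17.03) / (4.30/√17.03 + 2.34/√20.18) = 1.042/(1.042 + 0.5209) = 0.6667.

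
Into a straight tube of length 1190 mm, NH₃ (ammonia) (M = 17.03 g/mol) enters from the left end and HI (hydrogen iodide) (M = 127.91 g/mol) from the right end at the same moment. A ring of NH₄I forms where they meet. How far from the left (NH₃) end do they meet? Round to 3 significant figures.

In equal time, each gas travels a distance ∝ its rate ∝ 1/√M, so d_NH₃/d_HI = √(M_HI/M_NH₃) = √(127.91/17.03) = 2.741.
With d_NH₃ + d_HI = 1190 mm, d_HI = 1190/(1 + 2.741) = 318.1 mm.
d_NH₃ = 1190 − 318.1 = 872 mm.

872 mm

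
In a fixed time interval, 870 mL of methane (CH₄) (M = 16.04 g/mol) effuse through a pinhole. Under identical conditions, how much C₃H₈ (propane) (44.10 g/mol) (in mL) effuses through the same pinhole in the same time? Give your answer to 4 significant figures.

Since effusion rate ∝ 1/√M, rate_C₃H₈/rate_CH₄ = √(M_CH₄/M_C₃H₈) = √(16.04/44.10) = √0.3637 = 0.6031.
So the volume for C₃H₈ is 870 × 0.6031 = 524.7 mL.

524.7 mL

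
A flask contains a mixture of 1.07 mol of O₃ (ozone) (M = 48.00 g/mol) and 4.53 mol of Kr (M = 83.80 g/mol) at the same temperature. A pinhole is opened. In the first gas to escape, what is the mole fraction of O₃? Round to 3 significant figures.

Effusion rate of each component ∝ n_i/√M_i (partial pressure × 1/√M).
So x_O₃ in the escaping gas = (n_O₃/√M_O₃) / Σ(n_i/√M_i)
= (1.07/√48.00) / (1.07/√48.00 + 4.53/√83.80) = 0.1544/(0.1544 + 0.4949) = 0.238.

0.238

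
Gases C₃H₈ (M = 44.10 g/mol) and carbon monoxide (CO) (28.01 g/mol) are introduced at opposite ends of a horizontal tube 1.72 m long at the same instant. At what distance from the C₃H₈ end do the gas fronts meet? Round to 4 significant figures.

Graham's law gives d_C₃H₈/d_CO = rate_C₃H₈/rate_CO = √(M_CO/M_C₃H₈) = √(28.01/44.10) = 0.7970.
With d_C₃H₈ + d_CO = 1.72 m, d_CO = 1.72/(1 + 0.7970) = 0.9572 m.
d_C₃H₈ = 1.72 − 0.9572 = 0.7628 m.

0.7628 m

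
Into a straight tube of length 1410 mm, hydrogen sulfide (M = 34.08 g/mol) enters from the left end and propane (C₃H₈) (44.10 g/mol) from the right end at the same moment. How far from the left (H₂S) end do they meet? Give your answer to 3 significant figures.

750 mm

In equal time, each gas travels a distance ∝ its rate ∝ 1/√M, so d_H₂S/d_C₃H₈ = √(M_C₃H₈/M_H₂S) = √(44.10/34.08) = 1.138.
With d_H₂S + d_C₃H₈ = 1410 mm, d_C₃H₈ = 1410/(1 + 1.138) = 659.6 mm.
d_H₂S = 1410 − 659.6 = 750 mm.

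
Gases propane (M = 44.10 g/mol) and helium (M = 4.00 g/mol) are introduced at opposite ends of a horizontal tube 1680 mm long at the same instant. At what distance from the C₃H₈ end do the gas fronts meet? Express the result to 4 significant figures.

Distances travelled in equal time are proportional to diffusion rates, so d_C₃H₈/d_He = √(M_He/M_C₃H₈) = √(4.00/44.10) = 0.3012.
With d_C₃H₈ + d_He = 1680 mm, d_He = 1680/(1 + 0.3012) = 1291 mm.
d_C₃H₈ = 1680 − 1291 = 388.9 mm.

388.9 mm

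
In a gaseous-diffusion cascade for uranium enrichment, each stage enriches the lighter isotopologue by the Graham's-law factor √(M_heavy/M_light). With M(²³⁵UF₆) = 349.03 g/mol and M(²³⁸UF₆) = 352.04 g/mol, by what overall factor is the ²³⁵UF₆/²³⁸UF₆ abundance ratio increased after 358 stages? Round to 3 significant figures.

Overall factor = α^358 with α = √(352.04/349.03), i.e. (352.04/349.03)^(358/2).
= 1.00862^179 = 4.65.

4.65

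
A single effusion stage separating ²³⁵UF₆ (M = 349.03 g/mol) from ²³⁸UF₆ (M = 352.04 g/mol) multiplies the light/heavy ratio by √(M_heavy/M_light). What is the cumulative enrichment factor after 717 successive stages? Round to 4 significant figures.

21.72

After 717 stages the ratio has grown by (√(352.04/349.03))^717 = (352.04/349.03)^(717/2).
= 1.00862^(717/2) = 21.72.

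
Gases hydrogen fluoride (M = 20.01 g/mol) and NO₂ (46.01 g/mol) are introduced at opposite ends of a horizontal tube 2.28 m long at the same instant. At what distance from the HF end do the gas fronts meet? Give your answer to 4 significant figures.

1.374 m

In equal time, each gas travels a distance ∝ its rate ∝ 1/√M, so d_HF/d_NO₂ = √(M_NO₂/M_HF) = √(46.01/20.01) = 1.516.
With d_HF + d_NO₂ = 2.28 m, d_NO₂ = 2.28/(1 + 1.516) = 0.9061 m.
d_HF = 2.28 − 0.9061 = 1.374 m.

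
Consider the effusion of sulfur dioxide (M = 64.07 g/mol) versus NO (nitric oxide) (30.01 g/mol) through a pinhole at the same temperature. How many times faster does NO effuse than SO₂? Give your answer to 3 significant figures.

Using Graham's law: rate_NO/rate_SO₂ = √(M_SO₂/M_NO) = √(64.07/30.01) = √2.135 = 1.46.

1.46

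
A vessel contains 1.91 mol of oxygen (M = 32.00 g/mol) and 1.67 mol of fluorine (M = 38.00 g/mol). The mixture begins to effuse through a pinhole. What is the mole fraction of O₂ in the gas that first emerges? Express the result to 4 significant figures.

0.5548

The effusion rate of species i is ∝ p_i/√M_i ∝ n_i/√M_i.
Mole fraction of O₂ in the effusate = (n_O₂/√M_O₂) / (n_O₂/√M_O₂ + n_F₂/√M_F₂)
= (1.91/√32.00) / (1.91/√32.00 + 1.67/√38.00) = 0.3376/(0.3376 + 0.2709) = 0.5548.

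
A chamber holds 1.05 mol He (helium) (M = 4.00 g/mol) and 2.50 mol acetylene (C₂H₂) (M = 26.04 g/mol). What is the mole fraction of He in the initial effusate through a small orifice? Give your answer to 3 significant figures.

0.517

Each component's effusion rate ∝ (its partial pressure)·(1/√M) ∝ n_i/√M_i.
x_He(eff) = (n_He/√M_He) / (n_He/√M_He + n_C₂H₂/√M_C₂H₂)
= (1.05/√4.00) / (1.05/√4.00 + 2.50/√26.04) = 0.5250/(0.5250 + 0.4899) = 0.517.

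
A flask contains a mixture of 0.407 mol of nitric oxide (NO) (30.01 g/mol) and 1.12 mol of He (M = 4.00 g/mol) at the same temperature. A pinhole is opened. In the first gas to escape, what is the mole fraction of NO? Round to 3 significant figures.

0.117

Each component's effusion rate ∝ (its partial pressure)·(1/√M) ∝ n_i/√M_i.
Mole fraction of NO in the effusate = (n_NO/√M_NO) / (n_NO/√M_NO + n_He/√M_He)
= (0.407/√30.01) / (0.407/√30.01 + 1.12/√4.00) = 0.07430/(0.07430 + 0.5600) = 0.117.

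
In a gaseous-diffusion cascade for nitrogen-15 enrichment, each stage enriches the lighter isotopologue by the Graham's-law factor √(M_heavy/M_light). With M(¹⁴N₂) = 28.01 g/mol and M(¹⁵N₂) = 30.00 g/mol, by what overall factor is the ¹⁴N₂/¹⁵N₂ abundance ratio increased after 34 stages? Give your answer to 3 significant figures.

After 34 stages the ratio has grown by (√(30.00/28.01))^34 = (30.00/28.01)^(34/2).
= 1.07105^17 = 3.21.

3.21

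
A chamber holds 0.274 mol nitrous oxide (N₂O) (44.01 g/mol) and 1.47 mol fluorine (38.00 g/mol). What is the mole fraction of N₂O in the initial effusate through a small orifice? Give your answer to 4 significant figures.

Effusion rate of each component ∝ n_i/√M_i (partial pressure × 1/√M).
So x_N₂O in the escaping gas = (n_N₂O/√M_N₂O) / Σ(n_i/√M_i)
= (0.274/√44.01) / (0.274/√44.01 + 1.47/√38.00) = 0.04130/(0.04130 + 0.2385) = 0.1476.

0.1476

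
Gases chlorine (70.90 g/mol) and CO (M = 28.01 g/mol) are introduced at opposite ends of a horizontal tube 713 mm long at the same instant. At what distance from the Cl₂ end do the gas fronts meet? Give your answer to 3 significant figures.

275 mm

Distances travelled in equal time are proportional to diffusion rates, so d_Cl₂/d_CO = √(M_CO/M_Cl₂) = √(28.01/70.90) = 0.6285.
With d_Cl₂ + d_CO = 713 mm, d_CO = 713/(1 + 0.6285) = 437.8 mm.
d_Cl₂ = 713 − 437.8 = 275 mm.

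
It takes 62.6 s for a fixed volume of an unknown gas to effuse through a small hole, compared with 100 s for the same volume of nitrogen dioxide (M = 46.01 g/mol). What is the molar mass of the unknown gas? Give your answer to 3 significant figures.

18.0 g/mol

By Graham's law, t_X/t_NO₂ = √(M_X/M_NO₂).
62.6/100 = 0.6260 = √(M_X/46.01)
M_X = 46.01 × 0.6260² = 46.01 × 0.3919 = 18.0 g/mol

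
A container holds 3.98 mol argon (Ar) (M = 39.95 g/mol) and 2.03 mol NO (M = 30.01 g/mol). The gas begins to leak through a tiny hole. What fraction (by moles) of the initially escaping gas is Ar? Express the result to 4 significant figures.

Effusion rate of each component ∝ n_i/√M_i (partial pressure × 1/√M).
x_Ar(eff) = (n_Ar/√M_Ar) / (n_Ar/√M_Ar + n_NO/√M_NO)
= (3.98/√39.95) / (3.98/√39.95 + 2.03/√30.01) = 0.6297/(0.6297 + 0.3706) = 0.6295.

0.6295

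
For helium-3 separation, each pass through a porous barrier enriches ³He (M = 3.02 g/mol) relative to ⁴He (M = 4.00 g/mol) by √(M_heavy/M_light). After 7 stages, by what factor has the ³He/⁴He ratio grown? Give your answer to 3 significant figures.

After 7 stages the ratio has grown by (√(4.00/3.02))^7 = (4.00/3.02)^(7/2).
= 1.32450^(7/2) = 2.67.

2.67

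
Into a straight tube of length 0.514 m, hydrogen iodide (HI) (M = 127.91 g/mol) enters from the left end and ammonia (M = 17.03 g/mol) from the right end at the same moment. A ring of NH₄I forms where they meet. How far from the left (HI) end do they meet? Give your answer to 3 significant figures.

0.137 m

Distances travelled in equal time are proportional to diffusion rates, so d_HI/d_NH₃ = √(M_NH₃/M_HI) = √(17.03/127.91) = 0.3649.
With d_HI + d_NH₃ = 0.514 m, d_NH₃ = 0.514/(1 + 0.3649) = 0.3766 m.
d_HI = 0.514 − 0.3766 = 0.137 m.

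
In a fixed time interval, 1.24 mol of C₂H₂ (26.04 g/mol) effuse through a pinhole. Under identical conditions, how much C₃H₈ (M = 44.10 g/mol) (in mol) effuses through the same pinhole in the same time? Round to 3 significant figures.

0.953 mol

Since effusion rate ∝ 1/√M, rate_C₃H₈/rate_C₂H₂ = √(M_C₂H₂/M_C₃H₈) = √(26.04/44.10) = √0.5905 = 0.7684.
So the amount for C₃H₈ is 1.24 × 0.7684 = 0.953 mol.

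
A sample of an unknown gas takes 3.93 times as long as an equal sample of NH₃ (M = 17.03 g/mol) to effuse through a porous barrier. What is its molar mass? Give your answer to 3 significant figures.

Since effusion rate ∝ 1/√M, t_X/t_NH₃ = √(M_X/M_NH₃).
3.93 = √(M_X/17.03)
M_X = 17.03 × 3.93² = 17.03 × 15.44 = 263 g/mol

263 g/mol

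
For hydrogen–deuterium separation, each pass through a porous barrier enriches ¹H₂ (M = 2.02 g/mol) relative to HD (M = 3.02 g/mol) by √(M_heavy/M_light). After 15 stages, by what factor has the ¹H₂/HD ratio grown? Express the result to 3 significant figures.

20.4

After 15 stages the ratio has grown by (√(3.02/2.02))^15 = (3.02/2.02)^(15/2).
= 1.49505^(15/2) = 20.4.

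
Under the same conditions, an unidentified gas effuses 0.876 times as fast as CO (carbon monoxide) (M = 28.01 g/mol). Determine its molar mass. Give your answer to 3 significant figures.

36.5 g/mol

Using Graham's law: rate_X/rate_CO = √(M_CO/M_X).
0.876 = √(28.01/M_X)
M_X = 28.01 / 0.876² = 28.01 / 0.7674 = 36.5 g/mol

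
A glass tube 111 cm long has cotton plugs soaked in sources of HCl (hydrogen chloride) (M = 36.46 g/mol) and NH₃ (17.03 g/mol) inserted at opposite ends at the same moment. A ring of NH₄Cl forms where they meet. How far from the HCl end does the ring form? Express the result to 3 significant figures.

The fronts meet when d_HCl + d_NH₃ = L with d_HCl/d_NH₃ = √(M_NH₃/M_HCl) (Graham's law). Here √(M_NH₃/M_HCl) = √(17.03/36.46) = 0.6834.
With d_HCl + d_NH₃ = 111 cm, d_NH₃ = 111/(1 + 0.6834) = 65.94 cm.
d_HCl = 111 − 65.94 = 45.1 cm.

45.1 cm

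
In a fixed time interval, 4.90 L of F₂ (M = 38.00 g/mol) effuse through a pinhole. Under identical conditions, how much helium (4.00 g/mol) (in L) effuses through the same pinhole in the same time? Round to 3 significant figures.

Graham's law gives rate_He/rate_F₂ = √(M_F₂/M_He) = √(38.00/4.00) = √9.500 = 3.082.
So the volume for He is 4.90 × 3.082 = 15.1 L.

15.1 L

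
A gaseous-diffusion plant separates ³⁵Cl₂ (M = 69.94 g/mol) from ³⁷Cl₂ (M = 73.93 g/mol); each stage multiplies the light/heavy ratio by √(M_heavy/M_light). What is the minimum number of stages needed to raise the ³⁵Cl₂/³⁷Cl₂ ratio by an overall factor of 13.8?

With α = √(73.93/69.94) per stage, ln α = ½ ln(1.05705) = 0.02774.
Need α^N ≥ 13.8 ⇒ N ≥ ln(13.8) / ln α = 2.625 / 0.02774 = 94.62.
So at least 95 stages are needed.

95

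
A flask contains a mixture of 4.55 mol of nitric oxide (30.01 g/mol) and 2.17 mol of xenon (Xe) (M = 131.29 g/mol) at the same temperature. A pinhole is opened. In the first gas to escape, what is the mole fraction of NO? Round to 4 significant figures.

0.8143

Each component's effusion rate ∝ (its partial pressure)·(1/√M) ∝ n_i/√M_i.
x_NO(eff) = (n_NO/√M_NO) / (n_NO/√M_NO + n_Xe/√M_Xe)
= (4.55/√30.01) / (4.55/√30.01 + 2.17/√131.29) = 0.8306/(0.8306 + 0.1894) = 0.8143.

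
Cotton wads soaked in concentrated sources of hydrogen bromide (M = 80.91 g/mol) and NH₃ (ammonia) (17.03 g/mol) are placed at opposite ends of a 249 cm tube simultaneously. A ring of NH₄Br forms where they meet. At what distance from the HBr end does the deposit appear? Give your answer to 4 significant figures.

78.31 cm

In equal time, each gas travels a distance ∝ its rate ∝ 1/√M, so d_HBr/d_NH₃ = √(M_NH₃/M_HBr) = √(17.03/80.91) = 0.4588.
With d_HBr + d_NH₃ = 249 cm, d_NH₃ = 249/(1 + 0.4588) = 170.7 cm.
d_HBr = 249 − 170.7 = 78.31 cm.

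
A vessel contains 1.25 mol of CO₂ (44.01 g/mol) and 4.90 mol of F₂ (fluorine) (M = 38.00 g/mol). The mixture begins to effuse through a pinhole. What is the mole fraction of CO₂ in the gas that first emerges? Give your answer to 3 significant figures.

Each component's effusion rate ∝ (its partial pressure)·(1/√M) ∝ n_i/√M_i.
x_CO₂(eff) = (n_CO₂/√M_CO₂) / (n_CO₂/√M_CO₂ + n_F₂/√M_F₂)
= (1.25/√44.01) / (1.25/√44.01 + 4.90/√38.00) = 0.1884/(0.1884 + 0.7949) = 0.192.

0.192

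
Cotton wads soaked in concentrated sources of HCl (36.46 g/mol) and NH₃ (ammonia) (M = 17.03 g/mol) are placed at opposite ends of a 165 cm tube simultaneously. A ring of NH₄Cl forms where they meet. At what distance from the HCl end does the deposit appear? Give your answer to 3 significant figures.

67.0 cm

Graham's law gives d_HCl/d_NH₃ = rate_HCl/rate_NH₃ = √(M_NH₃/M_HCl) = √(17.03/36.46) = 0.6834.
With d_HCl + d_NH₃ = 165 cm, d_NH₃ = 165/(1 + 0.6834) = 98.01 cm.
d_HCl = 165 − 98.01 = 67.0 cm.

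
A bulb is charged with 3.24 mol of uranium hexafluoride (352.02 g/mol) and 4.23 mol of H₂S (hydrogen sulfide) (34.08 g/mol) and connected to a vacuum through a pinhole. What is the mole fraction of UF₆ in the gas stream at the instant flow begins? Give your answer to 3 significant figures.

Rate_i ∝ x_i/√M_i (Graham's law weighted by mole fraction), so the effusate composition follows n_i/√M_i.
x_UF₆(eff) = (n_UF₆/√M_UF₆) / (n_UF₆/√M_UF₆ + n_H₂S/√M_H₂S)
= (3.24/√352.02) / (3.24/√352.02 + 4.23/√34.08) = 0.1727/(0.1727 + 0.7246) = 0.192.

0.192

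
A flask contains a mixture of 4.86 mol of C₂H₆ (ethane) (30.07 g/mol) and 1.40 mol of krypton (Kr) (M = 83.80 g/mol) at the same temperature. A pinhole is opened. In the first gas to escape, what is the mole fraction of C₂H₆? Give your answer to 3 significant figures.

Rate_i ∝ x_i/√M_i (Graham's law weighted by mole fraction), so the effusate composition follows n_i/√M_i.
x_C₂H₆(eff) = (n_C₂H₆/√M_C₂H₆) / (n_C₂H₆/√M_C₂H₆ + n_Kr/√M_Kr)
= (4.86/√30.07) / (4.86/√30.07 + 1.40/√83.80) = 0.8863/(0.8863 + 0.1529) = 0.853.

0.853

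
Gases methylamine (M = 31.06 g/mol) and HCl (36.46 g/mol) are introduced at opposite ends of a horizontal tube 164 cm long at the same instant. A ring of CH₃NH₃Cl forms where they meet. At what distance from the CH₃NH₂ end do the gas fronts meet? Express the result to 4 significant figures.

Distances travelled in equal time are proportional to diffusion rates, so d_CH₃NH₂/d_HCl = √(M_HCl/M_CH₃NH₂) = √(36.46/31.06) = 1.083.
With d_CH₃NH₂ + d_HCl = 164 cm, d_HCl = 164/(1 + 1.083) = 78.72 cm.
d_CH₃NH₂ = 164 − 78.72 = 85.28 cm.

85.28 cm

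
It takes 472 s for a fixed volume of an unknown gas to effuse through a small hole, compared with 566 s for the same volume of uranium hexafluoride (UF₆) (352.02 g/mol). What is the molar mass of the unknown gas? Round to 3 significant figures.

By Graham's law, t_X/t_UF₆ = √(M_X/M_UF₆).
472/566 = 0.8339 = √(M_X/352.02)
M_X = 352.02 × 0.8339² = 352.02 × 0.6954 = 245 g/mol

245 g/mol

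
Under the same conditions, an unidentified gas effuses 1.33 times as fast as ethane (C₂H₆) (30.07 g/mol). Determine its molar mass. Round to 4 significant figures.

17.00 g/mol

Since effusion rate ∝ 1/√M, rate_X/rate_C₂H₆ = √(M_C₂H₆/M_X).
1.33 = √(30.07/M_X)
M_X = 30.07 / 1.33² = 30.07 / 1.769 = 17.00 g/mol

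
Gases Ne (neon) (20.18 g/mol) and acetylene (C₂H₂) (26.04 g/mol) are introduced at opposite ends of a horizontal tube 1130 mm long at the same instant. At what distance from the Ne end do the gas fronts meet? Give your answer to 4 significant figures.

In equal time, each gas travels a distance ∝ its rate ∝ 1/√M, so d_Ne/d_C₂H₂ = √(M_C₂H₂/M_Ne) = √(26.04/20.18) = 1.136.
With d_Ne + d_C₂H₂ = 1130 mm, d_C₂H₂ = 1130/(1 + 1.136) = 529.0 mm.
d_Ne = 1130 − 529.0 = 601.0 mm.

601.0 mm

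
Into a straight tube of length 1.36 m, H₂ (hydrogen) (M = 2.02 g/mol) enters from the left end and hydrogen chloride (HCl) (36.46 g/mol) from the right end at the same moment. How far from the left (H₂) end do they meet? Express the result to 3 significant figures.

1.10 m

In equal time, each gas travels a distance ∝ its rate ∝ 1/√M, so d_H₂/d_HCl = √(M_HCl/M_H₂) = √(36.46/2.02) = 4.248.
With d_H₂ + d_HCl = 1.36 m, d_HCl = 1.36/(1 + 4.248) = 0.2591 m.
d_H₂ = 1.36 − 0.2591 = 1.10 m.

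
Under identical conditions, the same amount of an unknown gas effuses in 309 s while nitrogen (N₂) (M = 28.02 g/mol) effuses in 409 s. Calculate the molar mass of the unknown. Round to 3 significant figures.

16.0 g/mol

By Graham's law, t_X/t_N₂ = √(M_X/M_N₂).
309/409 = 0.7555 = √(M_X/28.02)
M_X = 28.02 × 0.7555² = 28.02 × 0.5708 = 16.0 g/mol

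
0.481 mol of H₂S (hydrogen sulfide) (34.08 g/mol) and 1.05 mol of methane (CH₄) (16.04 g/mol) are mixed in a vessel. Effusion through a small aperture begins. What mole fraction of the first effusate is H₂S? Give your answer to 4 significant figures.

Each component's effusion rate ∝ (its partial pressure)·(1/√M) ∝ n_i/√M_i.
So x_H₂S in the escaping gas = (n_H₂S/√M_H₂S) / Σ(n_i/√M_i)
= (0.481/√34.08) / (0.481/√34.08 + 1.05/√16.04) = 0.08239/(0.08239 + 0.2622) = 0.2391.

0.2391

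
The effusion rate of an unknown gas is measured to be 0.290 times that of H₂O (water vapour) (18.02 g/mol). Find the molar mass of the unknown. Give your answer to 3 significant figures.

214 g/mol

Using Graham's law: rate_X/rate_H₂O = √(M_H₂O/M_X).
0.290 = √(18.02/M_X)
M_X = 18.02 / 0.290² = 18.02 / 0.08410 = 214 g/mol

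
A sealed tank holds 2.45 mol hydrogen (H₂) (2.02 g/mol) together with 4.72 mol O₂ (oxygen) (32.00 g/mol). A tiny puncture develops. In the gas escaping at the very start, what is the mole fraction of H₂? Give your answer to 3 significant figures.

0.674

Each component's effusion rate ∝ (its partial pressure)·(1/√M) ∝ n_i/√M_i.
So x_H₂ in the escaping gas = (n_H₂/√M_H₂) / Σ(n_i/√M_i)
= (2.45/√2.02) / (2.45/√2.02 + 4.72/√32.00) = 1.724/(1.724 + 0.8344) = 0.674.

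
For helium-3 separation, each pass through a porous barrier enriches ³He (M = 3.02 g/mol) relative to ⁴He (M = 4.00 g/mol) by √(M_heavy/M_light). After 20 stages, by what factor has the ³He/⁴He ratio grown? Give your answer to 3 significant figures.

16.6

Each stage multiplies the ratio by α = √(4.00/3.02), so after 20 stages the overall factor is α^20 = (4.00/3.02)^(20/2).
= 1.32450^10 = 16.6.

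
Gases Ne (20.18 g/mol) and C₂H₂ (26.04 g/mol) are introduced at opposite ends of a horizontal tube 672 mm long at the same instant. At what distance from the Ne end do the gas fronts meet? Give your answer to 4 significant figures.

Graham's law gives d_Ne/d_C₂H₂ = rate_Ne/rate_C₂H₂ = √(M_C₂H₂/M_Ne) = √(26.04/20.18) = 1.136.
With d_Ne + d_C₂H₂ = 672 mm, d_C₂H₂ = 672/(1 + 1.136) = 314.6 mm.
d_Ne = 672 − 314.6 = 357.4 mm.

357.4 mm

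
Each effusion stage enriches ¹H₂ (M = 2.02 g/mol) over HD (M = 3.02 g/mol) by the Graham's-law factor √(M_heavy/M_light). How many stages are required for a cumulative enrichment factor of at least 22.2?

Single-stage factor α = √(3.02/2.02), so ln α = ½ ln(1.49505) = 0.2011.
Need α^N ≥ 22.2 ⇒ N ≥ ln(22.2) / ln α = 3.100 / 0.2011 = 15.42.
So at least 16 stages are needed.

16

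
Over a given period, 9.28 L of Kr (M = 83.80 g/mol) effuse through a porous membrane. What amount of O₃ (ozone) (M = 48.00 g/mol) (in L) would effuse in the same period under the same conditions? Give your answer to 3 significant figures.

12.3 L

Using Graham's law: rate_O₃/rate_Kr = √(M_Kr/M_O₃) = √(83.80/48.00) = √1.746 = 1.321.
So the volume for O₃ is 9.28 × 1.321 = 12.3 L.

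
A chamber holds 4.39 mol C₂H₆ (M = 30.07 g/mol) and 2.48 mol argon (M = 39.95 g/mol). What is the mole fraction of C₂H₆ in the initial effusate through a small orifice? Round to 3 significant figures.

Each component's effusion rate ∝ (its partial pressure)·(1/√M) ∝ n_i/√M_i.
So x_C₂H₆ in the escaping gas = (n_C₂H₆/√M_C₂H₆) / Σ(n_i/√M_i)
= (4.39/√30.07) / (4.39/√30.07 + 2.48/√39.95) = 0.8006/(0.8006 + 0.3924) = 0.671.

0.671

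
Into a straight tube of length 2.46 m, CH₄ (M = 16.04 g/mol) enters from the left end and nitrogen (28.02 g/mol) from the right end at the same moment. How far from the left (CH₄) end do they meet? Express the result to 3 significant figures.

Graham's law gives d_CH₄/d_N₂ = rate_CH₄/rate_N₂ = √(M_N₂/M_CH₄) = √(28.02/16.04) = 1.322.
With d_CH₄ + d_N₂ = 2.46 m, d_N₂ = 2.46/(1 + 1.322) = 1.060 m.
d_CH₄ = 2.46 − 1.060 = 1.40 m.

1.40 m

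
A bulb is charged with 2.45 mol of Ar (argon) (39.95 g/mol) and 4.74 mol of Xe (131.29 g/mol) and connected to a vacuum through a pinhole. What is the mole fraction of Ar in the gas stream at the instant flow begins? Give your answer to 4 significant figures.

Rate_i ∝ x_i/√M_i (Graham's law weighted by mole fraction), so the effusate composition follows n_i/√M_i.
So x_Ar in the escaping gas = (n_Ar/√M_Ar) / Σ(n_i/√M_i)
= (2.45/√39.95) / (2.45/√39.95 + 4.74/√131.29) = 0.3876/(0.3876 + 0.4137) = 0.4837.

0.4837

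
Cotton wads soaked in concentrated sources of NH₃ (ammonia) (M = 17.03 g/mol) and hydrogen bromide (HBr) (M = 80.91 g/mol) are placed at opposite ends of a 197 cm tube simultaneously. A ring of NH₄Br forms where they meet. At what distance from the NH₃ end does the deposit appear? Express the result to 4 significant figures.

Graham's law gives d_NH₃/d_HBr = rate_NH₃/rate_HBr = √(M_HBr/M_NH₃) = √(80.91/17.03) = 2.180.
With d_NH₃ + d_HBr = 197 cm, d_HBr = 197/(1 + 2.180) = 61.96 cm.
d_NH₃ = 197 − 61.96 = 135.0 cm.

135.0 cm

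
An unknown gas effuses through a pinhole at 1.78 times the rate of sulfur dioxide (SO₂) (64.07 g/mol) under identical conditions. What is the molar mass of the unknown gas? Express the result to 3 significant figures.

20.2 g/mol

By Graham's law, rate_X/rate_SO₂ = √(M_SO₂/M_X).
1.78 = √(64.07/M_X)
M_X = 64.07 / 1.78² = 64.07 / 3.168 = 20.2 g/mol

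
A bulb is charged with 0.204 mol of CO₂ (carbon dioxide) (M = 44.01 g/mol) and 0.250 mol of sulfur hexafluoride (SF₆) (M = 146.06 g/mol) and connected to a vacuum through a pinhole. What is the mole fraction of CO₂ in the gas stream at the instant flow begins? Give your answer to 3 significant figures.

Each component's effusion rate ∝ (its partial pressure)·(1/√M) ∝ n_i/√M_i.
So x_CO₂ in the escaping gas = (n_CO₂/√M_CO₂) / Σ(n_i/√M_i)
= (0.204/√44.01) / (0.204/√44.01 + 0.250/√146.06) = 0.03075/(0.03075 + 0.02069) = 0.598.

0.598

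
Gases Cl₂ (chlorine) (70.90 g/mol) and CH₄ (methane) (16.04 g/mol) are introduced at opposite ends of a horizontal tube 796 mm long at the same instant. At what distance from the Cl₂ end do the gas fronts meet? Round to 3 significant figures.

257 mm

In equal time, each gas travels a distance ∝ its rate ∝ 1/√M, so d_Cl₂/d_CH₄ = √(M_CH₄/M_Cl₂) = √(16.04/70.90) = 0.4756.
With d_Cl₂ + d_CH₄ = 796 mm, d_CH₄ = 796/(1 + 0.4756) = 539.4 mm.
d_Cl₂ = 796 − 539.4 = 257 mm.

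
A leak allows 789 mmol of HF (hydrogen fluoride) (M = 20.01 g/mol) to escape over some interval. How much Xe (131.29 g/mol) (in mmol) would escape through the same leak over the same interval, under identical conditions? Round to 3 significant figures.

From Graham's law, rate_Xe/rate_HF = √(M_HF/M_Xe) = √(20.01/131.29) = √0.1524 = 0.3904.
So the amount for Xe is 789 × 0.3904 = 308 mmol.

308 mmol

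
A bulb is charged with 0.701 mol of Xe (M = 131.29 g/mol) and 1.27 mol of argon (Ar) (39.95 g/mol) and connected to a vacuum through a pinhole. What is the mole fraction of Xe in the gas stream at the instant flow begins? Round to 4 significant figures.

0.2334

Effusion rate of each component ∝ n_i/√M_i (partial pressure × 1/√M).
Mole fraction of Xe in the effusate = (n_Xe/√M_Xe) / (n_Xe/√M_Xe + n_Ar/√M_Ar)
= (0.701/√131.29) / (0.701/√131.29 + 1.27/√39.95) = 0.06118/(0.06118 + 0.2009) = 0.2334.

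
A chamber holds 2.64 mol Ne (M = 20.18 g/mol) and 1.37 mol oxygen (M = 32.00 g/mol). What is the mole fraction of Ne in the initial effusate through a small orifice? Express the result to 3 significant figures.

Each component's effusion rate ∝ (its partial pressure)·(1/√M) ∝ n_i/√M_i.
Mole fraction of Ne in the effusate = (n_Ne/√M_Ne) / (n_Ne/√M_Ne + n_O₂/√M_O₂)
= (2.64/√20.18) / (2.64/√20.18 + 1.37/√32.00) = 0.5877/(0.5877 + 0.2422) = 0.708.

0.708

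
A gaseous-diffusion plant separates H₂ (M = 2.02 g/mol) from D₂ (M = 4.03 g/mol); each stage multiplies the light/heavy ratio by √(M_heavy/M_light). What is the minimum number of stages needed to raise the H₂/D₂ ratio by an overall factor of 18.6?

Single-stage factor α = √(4.03/2.02), so ln α = ½ ln(1.99505) = 0.3453.
Need α^N ≥ 18.6 ⇒ N ≥ ln(18.6) / ln α = 2.923 / 0.3453 = 8.46.
So at least 9 stages are needed.

9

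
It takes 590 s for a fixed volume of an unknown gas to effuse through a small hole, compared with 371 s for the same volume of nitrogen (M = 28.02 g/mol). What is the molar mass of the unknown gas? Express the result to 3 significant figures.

70.9 g/mol

Using Graham's law: t_X/t_N₂ = √(M_X/M_N₂).
590/371 = 1.590 = √(M_X/28.02)
M_X = 28.02 × 1.590² = 28.02 × 2.529 = 70.9 g/mol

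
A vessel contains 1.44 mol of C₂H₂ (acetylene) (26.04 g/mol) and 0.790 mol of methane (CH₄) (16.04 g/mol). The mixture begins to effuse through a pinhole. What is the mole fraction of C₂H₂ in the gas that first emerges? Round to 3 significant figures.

0.589

Effusion rate of each component ∝ n_i/√M_i (partial pressure × 1/√M).
So x_C₂H₂ in the escaping gas = (n_C₂H₂/√M_C₂H₂) / Σ(n_i/√M_i)
= (1.44/√26.04) / (1.44/√26.04 + 0.790/√16.04) = 0.2822/(0.2822 + 0.1973) = 0.589.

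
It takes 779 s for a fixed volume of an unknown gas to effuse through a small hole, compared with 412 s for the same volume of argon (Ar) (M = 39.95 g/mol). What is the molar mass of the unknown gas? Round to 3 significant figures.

Since effusion rate ∝ 1/√M, t_X/t_Ar = √(M_X/M_Ar).
779/412 = 1.891 = √(M_X/39.95)
M_X = 39.95 × 1.891² = 39.95 × 3.575 = 143 g/mol

143 g/mol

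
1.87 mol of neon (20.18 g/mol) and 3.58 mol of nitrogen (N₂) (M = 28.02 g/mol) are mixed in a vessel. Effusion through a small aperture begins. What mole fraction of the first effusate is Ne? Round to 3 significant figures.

0.381

The effusion rate of species i is ∝ p_i/√M_i ∝ n_i/√M_i.
Mole fraction of Ne in the effusate = (n_Ne/√M_Ne) / (n_Ne/√M_Ne + n_N₂/√M_N₂)
= (1.87/√20.18) / (1.87/√20.18 + 3.58/√28.02) = 0.4163/(0.4163 + 0.6763) = 0.381.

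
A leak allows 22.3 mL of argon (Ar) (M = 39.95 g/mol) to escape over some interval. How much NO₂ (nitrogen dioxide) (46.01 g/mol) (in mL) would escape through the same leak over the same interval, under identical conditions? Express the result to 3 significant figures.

Since effusion rate ∝ 1/√M, rate_NO₂/rate_Ar = √(M_Ar/M_NO₂) = √(39.95/46.01) = √0.8683 = 0.9318.
So the volume for NO₂ is 22.3 × 0.9318 = 20.8 mL.

20.8 mL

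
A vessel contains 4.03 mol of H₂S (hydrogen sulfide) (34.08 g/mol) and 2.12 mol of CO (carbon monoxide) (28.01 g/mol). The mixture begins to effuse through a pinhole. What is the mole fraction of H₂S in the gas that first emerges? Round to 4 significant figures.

0.6328

The effusion rate of species i is ∝ p_i/√M_i ∝ n_i/√M_i.
Mole fraction of H₂S in the effusate = (n_H₂S/√M_H₂S) / (n_H₂S/√M_H₂S + n_CO/√M_CO)
= (4.03/√34.08) / (4.03/√34.08 + 2.12/√28.01) = 0.6903/(0.6903 + 0.4006) = 0.6328.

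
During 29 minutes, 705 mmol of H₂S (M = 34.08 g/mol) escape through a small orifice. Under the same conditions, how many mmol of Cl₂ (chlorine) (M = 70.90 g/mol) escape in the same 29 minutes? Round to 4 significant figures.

Since effusion rate ∝ 1/√M, rate_Cl₂/rate_H₂S = √(M_H₂S/M_Cl₂) = √(34.08/70.90) = √0.4807 = 0.6933.
So the amount for Cl₂ is 705 × 0.6933 = 488.8 mmol.

488.8 mmol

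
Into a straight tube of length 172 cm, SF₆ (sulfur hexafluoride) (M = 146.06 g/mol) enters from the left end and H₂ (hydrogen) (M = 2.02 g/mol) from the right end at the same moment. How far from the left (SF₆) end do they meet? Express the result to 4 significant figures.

18.10 cm

The fronts meet when d_SF₆ + d_H₂ = L with d_SF₆/d_H₂ = √(M_H₂/M_SF₆) (Graham's law). Here √(M_H₂/M_SF₆) = √(2.02/146.06) = 0.1176.
With d_SF₆ + d_H₂ = 172 cm, d_H₂ = 172/(1 + 0.1176) = 153.9 cm.
d_SF₆ = 172 − 153.9 = 18.10 cm.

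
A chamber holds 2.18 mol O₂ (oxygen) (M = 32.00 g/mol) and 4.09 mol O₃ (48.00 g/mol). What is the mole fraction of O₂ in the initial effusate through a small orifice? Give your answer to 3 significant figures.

Effusion rate of each component ∝ n_i/√M_i (partial pressure × 1/√M).
x_O₂(eff) = (n_O₂/√M_O₂) / (n_O₂/√M_O₂ + n_O₃/√M_O₃)
= (2.18/√32.00) / (2.18/√32.00 + 4.09/√48.00) = 0.3854/(0.3854 + 0.5903) = 0.395.

0.395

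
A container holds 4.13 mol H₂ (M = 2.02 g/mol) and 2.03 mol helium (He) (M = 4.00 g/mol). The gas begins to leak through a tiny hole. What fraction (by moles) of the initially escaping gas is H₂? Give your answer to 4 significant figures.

0.7411

Rate_i ∝ x_i/√M_i (Graham's law weighted by mole fraction), so the effusate composition follows n_i/√M_i.
Mole fraction of H₂ in the effusate = (n_H₂/√M_H₂) / (n_H₂/√M_H₂ + n_He/√M_He)
= (4.13/√2.02) / (4.13/√2.02 + 2.03/√4.00) = 2.906/(2.906 + 1.015) = 0.7411.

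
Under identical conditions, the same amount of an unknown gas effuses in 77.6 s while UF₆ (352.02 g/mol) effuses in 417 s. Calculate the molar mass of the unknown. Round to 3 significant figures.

From Graham's law, t_X/t_UF₆ = √(M_X/M_UF₆).
77.6/417 = 0.1861 = √(M_X/352.02)
M_X = 352.02 × 0.1861² = 352.02 × 0.03463 = 12.2 g/mol

12.2 g/mol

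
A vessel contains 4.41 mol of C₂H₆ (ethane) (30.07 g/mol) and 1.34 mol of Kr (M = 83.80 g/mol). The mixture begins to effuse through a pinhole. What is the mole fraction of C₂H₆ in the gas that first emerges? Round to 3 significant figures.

The effusion rate of species i is ∝ p_i/√M_i ∝ n_i/√M_i.
So x_C₂H₆ in the escaping gas = (n_C₂H₆/√M_C₂H₆) / Σ(n_i/√M_i)
= (4.41/√30.07) / (4.41/√30.07 + 1.34/√83.80) = 0.8042/(0.8042 + 0.1464) = 0.846.

0.846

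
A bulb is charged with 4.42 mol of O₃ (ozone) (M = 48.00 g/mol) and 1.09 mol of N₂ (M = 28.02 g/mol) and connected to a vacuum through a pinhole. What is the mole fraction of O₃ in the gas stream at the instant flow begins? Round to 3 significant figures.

Effusion rate of each component ∝ n_i/√M_i (partial pressure × 1/√M).
x_O₃(eff) = (n_O₃/√M_O₃) / (n_O₃/√M_O₃ + n_N₂/√M_N₂)
= (4.42/√48.00) / (4.42/√48.00 + 1.09/√28.02) = 0.6380/(0.6380 + 0.2059) = 0.756.

0.756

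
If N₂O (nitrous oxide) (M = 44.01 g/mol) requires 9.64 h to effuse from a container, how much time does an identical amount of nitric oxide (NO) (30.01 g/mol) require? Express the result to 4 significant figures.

7.960 h

Using Graham's law: t_NO/t_N₂O = √(M_NO/M_N₂O) = √(30.01/44.01) = √0.6819 = 0.8258.
So the time for NO is 9.64 × 0.8258 = 7.960 h.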